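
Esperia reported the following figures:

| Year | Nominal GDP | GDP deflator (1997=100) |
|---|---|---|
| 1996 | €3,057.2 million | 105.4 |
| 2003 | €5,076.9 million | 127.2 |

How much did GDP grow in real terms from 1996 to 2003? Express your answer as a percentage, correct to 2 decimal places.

Real GDP 1996 = 3057.2 / 1.054 = 2900.57.
Real GDP 2003 = 5076.9 / 1.272 = 3991.27.
Real growth = 3991.27 / 2900.57 − 1 = 0.3760.

37.60%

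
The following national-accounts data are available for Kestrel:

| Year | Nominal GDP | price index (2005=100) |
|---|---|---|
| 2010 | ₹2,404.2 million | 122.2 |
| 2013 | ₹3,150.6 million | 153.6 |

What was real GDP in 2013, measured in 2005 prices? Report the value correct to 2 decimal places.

₹2,051.17 million

Real GDP = Nominal / (price index/100) = 3150.6 / 1.536 = 2051.17.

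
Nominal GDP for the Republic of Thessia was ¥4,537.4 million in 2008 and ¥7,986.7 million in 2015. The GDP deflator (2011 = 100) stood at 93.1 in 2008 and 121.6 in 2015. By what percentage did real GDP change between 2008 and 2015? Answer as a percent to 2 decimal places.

Real GDP 2008 = 4537.4 / 0.931 = 4873.68.
Real GDP 2015 = 7986.7 / 1.216 = 6568.01.
Real growth = 6568.01 / 4873.68 − 1 = 0.3476.

34.76%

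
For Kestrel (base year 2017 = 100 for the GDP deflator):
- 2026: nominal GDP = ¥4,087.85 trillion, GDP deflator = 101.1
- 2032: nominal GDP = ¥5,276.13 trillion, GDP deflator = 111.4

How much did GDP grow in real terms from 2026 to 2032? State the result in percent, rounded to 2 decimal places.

Real GDP 2026 = 4087.85 / 1.011 = 4043.37.
Real GDP 2032 = 5276.13 / 1.114 = 4736.20.
Real growth = 4736.20 / 4043.37 − 1 = 0.1713.

17.13%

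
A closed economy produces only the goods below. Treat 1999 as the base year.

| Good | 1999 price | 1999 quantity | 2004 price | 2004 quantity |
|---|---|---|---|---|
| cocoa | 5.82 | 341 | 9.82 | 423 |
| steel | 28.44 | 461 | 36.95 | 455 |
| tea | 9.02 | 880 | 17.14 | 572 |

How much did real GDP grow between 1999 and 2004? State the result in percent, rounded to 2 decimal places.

Real GDP 1999 = Nominal GDP 1999 = 5.82·341 + 28.44·461 + 9.02·880 = 23033.06.
Real GDP 2004 (at 1999 prices) = 5.82·423 + 28.44·455 + 9.02·572 = 20561.50.
Real growth = 20561.50/23033.06 − 1 = -0.1073.

-10.73%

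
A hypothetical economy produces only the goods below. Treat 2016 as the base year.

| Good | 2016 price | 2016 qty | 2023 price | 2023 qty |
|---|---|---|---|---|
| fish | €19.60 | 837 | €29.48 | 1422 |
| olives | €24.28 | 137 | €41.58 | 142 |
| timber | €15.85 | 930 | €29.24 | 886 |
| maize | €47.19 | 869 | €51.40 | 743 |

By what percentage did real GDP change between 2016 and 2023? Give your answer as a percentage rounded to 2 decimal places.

Real GDP 2016 = Nominal GDP 2016 = 19.60·837 + 24.28·137 + 15.85·930 + 47.19·869 = 75480.17.
Real GDP 2023 (at 2016 prices) = 19.60·1422 + 24.28·142 + 15.85·886 + 47.19·743 = 80424.23.
Real growth = 80424.23/75480.17 − 1 = 0.0655.

6.55%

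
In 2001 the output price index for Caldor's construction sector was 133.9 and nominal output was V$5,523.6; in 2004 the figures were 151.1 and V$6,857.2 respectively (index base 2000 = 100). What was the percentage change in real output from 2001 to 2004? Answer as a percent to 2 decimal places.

Real output 2001 = 5523.6 / 1.339 = 4125.17.
Real output 2004 = 6857.2 / 1.511 = 4538.19.
Real growth = 4538.19 / 4125.17 − 1 = 0.1001.

10.01%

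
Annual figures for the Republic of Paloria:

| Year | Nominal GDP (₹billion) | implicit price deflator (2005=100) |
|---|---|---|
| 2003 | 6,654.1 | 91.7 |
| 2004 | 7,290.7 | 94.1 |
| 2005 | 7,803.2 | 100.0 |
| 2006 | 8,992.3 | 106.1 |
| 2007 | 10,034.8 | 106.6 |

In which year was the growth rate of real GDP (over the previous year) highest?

2007

2004: real = 7290.7/0.941 = 7747.82; growth vs 2003 (7256.38) = 6.77%.
2005: real = 7803.2/1.000 = 7803.20; growth vs 2004 (7747.82) = 0.71%.
2006: real = 8992.3/1.061 = 8475.31; growth vs 2005 (7803.20) = 8.61%.
2007: real = 10034.8/1.066 = 9413.51; growth vs 2006 (8475.31) = 11.07%.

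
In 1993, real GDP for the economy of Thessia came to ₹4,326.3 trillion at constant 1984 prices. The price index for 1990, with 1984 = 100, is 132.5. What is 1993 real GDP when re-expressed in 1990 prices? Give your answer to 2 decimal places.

₹5,732.35 trillion

Real GDP in 1990 prices = Real GDP in 1984 prices × (P_1990/P_1984) = 4326.3 × 1.325 = 5732.35.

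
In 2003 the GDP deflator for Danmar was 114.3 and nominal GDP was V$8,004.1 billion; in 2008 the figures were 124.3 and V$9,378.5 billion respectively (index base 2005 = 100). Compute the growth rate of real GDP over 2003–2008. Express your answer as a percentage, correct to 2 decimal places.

Deflate each year: 2003 → 8004.1/1.143 = 7002.71; 2008 → 9378.5/1.243 = 7545.05.
So real GDP changed by 7545.05/7002.71 − 1 = 0.0774, i.e. 7.74%.

7.74%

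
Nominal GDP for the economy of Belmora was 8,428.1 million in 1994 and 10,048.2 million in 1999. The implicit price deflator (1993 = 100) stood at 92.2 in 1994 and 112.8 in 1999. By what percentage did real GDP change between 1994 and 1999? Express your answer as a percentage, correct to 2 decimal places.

-2.55%

Deflate each year: 1994 → 8428.1/0.922 = 9141.11; 1999 → 10048.2/1.128 = 8907.98.
So real GDP changed by 8907.98/9141.11 − 1 = -0.0255, i.e. -2.55%.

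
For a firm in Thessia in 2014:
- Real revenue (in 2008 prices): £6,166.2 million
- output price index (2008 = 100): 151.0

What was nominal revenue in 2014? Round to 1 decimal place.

Nominal revenue = Real × (output price index/100) = 6166.2 × 1.510 = 9310.96.

£9,311.0 million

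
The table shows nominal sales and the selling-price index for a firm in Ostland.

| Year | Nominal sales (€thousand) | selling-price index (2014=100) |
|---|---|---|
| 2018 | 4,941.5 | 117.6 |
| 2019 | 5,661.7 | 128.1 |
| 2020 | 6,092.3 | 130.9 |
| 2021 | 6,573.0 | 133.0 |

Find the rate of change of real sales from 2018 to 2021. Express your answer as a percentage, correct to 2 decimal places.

17.61%

Real sales 2018 = 4941.5/1.176 = 4201.96.
Real sales 2021 = 6573.0/1.330 = 4942.11.
Change = 4942.11/4201.96 − 1 = 0.1761.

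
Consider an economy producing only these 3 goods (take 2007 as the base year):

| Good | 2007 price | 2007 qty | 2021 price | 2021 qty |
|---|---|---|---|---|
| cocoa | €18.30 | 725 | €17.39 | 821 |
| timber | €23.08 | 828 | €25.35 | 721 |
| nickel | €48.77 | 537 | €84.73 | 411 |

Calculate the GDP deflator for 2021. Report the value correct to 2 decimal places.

130.30

Nominal GDP 2021 = 17.39·821 + 25.35·721 + 84.73·411 = 67378.57.
Real GDP 2021 (at 2007 prices) = 18.30·821 + 23.08·721 + 48.77·411 = 51709.45.
Deflator = Nominal/Real × 100 = 67378.57/51709.45 × 100 = 130.302.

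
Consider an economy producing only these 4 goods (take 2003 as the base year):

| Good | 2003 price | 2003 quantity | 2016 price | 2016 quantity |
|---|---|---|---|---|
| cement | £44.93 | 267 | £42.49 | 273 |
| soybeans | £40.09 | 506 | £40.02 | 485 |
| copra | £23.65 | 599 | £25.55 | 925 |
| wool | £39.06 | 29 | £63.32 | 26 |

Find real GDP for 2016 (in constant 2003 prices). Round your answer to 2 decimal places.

£54601.35

Real GDP 2016 = Σ (p_2003 × q_2016) = 44.93·273 + 40.09·485 + 23.65·925 + 39.06·26 = 54601.35.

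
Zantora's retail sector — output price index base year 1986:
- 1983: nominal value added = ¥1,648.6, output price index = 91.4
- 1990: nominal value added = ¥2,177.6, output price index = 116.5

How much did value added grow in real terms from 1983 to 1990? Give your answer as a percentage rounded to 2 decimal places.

3.63%

Deflate each year: 1983 → 1648.6/0.914 = 1803.72; 1990 → 2177.6/1.165 = 1869.18.
So real value added changed by 1869.18/1803.72 − 1 = 0.0363, i.e. 3.63%.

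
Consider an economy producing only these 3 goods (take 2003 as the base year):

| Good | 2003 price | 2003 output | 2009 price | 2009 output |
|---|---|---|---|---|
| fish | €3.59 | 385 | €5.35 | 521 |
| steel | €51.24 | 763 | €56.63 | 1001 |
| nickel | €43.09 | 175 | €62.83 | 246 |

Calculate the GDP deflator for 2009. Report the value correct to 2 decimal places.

117.52

Nominal GDP 2009 = 5.35·521 + 56.63·1001 + 62.83·246 = 74930.16.
Real GDP 2009 (at 2003 prices) = 3.59·521 + 51.24·1001 + 43.09·246 = 63761.77.
Deflator = Nominal/Real × 100 = 74930.16/63761.77 × 100 = 117.516.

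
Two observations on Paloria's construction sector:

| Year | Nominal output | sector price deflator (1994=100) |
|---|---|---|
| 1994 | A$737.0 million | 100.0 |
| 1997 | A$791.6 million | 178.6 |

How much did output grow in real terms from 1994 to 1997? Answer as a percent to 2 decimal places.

Deflate each year: 1994 → 737.0/1.000 = 737.00; 1997 → 791.6/1.786 = 443.23.
So real output changed by 443.23/737.00 − 1 = -0.3986, i.e. -39.86%.

-39.86%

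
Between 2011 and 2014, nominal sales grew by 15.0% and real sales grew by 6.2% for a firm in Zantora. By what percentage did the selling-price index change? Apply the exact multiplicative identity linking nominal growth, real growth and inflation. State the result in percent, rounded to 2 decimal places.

8.29%

(1 + g_nom) = (1 + g_real)(1 + π), so π = 1.1500 / 1.0620 − 1 = 0.08286.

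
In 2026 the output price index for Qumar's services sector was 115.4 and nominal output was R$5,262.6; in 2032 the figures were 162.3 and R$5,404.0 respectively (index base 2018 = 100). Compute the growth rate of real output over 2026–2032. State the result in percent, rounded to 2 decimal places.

Real output 2026 = 5262.6 / 1.154 = 4560.31.
Real output 2032 = 5404.0 / 1.623 = 3329.64.
Real growth = 3329.64 / 4560.31 − 1 = -0.2699.

-26.99%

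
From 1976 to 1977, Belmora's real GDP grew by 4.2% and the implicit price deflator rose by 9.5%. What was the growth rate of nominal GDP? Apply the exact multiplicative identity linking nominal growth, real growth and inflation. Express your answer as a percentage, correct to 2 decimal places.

14.10%

(1 + g_nom) = (1 + g_real)(1 + π) = 1.0420 × 1.0950 = 1.14099.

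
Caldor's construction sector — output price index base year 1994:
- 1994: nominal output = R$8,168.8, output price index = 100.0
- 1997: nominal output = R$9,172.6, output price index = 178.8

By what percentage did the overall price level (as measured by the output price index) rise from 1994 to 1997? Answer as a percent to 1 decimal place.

Price-level change = 178.8 / 100.0 − 1 = 0.7880.

78.8%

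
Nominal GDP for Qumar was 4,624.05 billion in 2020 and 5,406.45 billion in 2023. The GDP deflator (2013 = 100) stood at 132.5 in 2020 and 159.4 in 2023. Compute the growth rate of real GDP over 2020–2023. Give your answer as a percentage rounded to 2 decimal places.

Real GDP 2020 = 4624.05 / 1.325 = 3489.85.
Real GDP 2023 = 5406.45 / 1.594 = 3391.75.
Real growth = 3391.75 / 3489.85 − 1 = -0.0281.

-2.81%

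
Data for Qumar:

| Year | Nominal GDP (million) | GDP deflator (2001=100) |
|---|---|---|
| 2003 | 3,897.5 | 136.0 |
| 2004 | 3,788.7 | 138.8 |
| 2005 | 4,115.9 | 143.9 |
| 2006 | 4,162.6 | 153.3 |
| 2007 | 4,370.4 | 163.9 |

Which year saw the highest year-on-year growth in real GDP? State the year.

2004: real = 3788.7/1.388 = 2729.61; growth vs 2003 (2865.81) = -4.75%.
2005: real = 4115.9/1.439 = 2860.25; growth vs 2004 (2729.61) = 4.79%.
2006: real = 4162.6/1.533 = 2715.33; growth vs 2005 (2860.25) = -5.07%.
2007: real = 4370.4/1.639 = 2666.50; growth vs 2006 (2715.33) = -1.80%.

2005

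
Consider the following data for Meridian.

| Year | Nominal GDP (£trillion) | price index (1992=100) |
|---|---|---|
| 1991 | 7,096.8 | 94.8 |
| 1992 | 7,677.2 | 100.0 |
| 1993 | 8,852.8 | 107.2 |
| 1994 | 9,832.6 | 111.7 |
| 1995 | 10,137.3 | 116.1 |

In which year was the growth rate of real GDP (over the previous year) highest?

1993

1992: real = 7677.2/1.000 = 7677.20; growth vs 1991 (7486.08) = 2.55%.
1993: real = 8852.8/1.072 = 8258.21; growth vs 1992 (7677.20) = 7.57%.
1994: real = 9832.6/1.117 = 8802.69; growth vs 1993 (8258.21) = 6.59%.
1995: real = 10137.3/1.161 = 8731.52; growth vs 1994 (8802.69) = -0.81%.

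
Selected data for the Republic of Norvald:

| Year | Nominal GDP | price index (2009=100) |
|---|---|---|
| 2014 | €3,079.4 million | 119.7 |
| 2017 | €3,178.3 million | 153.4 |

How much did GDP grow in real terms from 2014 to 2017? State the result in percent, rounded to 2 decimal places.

-19.46%

Deflate each year: 2014 → 3079.4/1.197 = 2572.60; 2017 → 3178.3/1.534 = 2071.90.
So real GDP changed by 2071.90/2572.60 − 1 = -0.1946, i.e. -19.46%.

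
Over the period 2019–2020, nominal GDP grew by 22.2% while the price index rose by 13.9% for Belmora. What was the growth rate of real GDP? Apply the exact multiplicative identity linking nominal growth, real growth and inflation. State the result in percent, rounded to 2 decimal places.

(1 + g_nom) = (1 + g_real)(1 + π), so g_real = 1.2220 / 1.1390 − 1 = 0.07287.

7.29%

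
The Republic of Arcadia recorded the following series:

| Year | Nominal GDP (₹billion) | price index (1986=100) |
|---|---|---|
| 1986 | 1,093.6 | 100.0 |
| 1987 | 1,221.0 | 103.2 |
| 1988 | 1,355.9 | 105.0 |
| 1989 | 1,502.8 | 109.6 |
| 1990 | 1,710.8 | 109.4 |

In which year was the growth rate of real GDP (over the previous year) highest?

1990

1987: real = 1221.0/1.032 = 1183.14; growth vs 1986 (1093.60) = 8.19%.
1988: real = 1355.9/1.050 = 1291.33; growth vs 1987 (1183.14) = 9.14%.
1989: real = 1502.8/1.096 = 1371.17; growth vs 1988 (1291.33) = 6.18%.
1990: real = 1710.8/1.094 = 1563.80; growth vs 1989 (1371.17) = 14.05%.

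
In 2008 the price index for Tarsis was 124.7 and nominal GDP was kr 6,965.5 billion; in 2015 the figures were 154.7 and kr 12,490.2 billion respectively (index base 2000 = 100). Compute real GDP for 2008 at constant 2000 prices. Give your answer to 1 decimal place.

kr 5,585.8 billion

Real GDP = Nominal / (price index/100) = 6965.5 / 1.247 = 5585.81.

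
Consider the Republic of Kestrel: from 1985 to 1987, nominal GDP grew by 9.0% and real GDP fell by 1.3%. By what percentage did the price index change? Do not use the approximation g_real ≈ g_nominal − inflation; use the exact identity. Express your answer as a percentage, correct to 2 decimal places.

10.44%

(1 + g_nom) = (1 + g_real)(1 + π), so π = 1.0900 / 0.9870 − 1 = 0.10436.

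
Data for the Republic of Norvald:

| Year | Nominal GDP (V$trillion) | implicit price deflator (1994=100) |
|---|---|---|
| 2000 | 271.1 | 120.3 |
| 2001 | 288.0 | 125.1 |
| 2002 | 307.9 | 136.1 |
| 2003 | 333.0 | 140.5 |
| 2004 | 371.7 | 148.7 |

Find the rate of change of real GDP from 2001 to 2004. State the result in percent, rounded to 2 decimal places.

8.58%

Real GDP 2001 = 288.0/1.251 = 230.22.
Real GDP 2004 = 371.7/1.487 = 249.97.
Change = 249.97/230.22 − 1 = 0.0858.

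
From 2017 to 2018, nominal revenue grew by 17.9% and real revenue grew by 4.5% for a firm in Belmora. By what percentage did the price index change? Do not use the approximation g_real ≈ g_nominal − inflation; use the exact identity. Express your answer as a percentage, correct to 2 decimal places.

(1 + g_nom) = (1 + g_real)(1 + π), so π = 1.1790 / 1.0450 − 1 = 0.12823.

12.82%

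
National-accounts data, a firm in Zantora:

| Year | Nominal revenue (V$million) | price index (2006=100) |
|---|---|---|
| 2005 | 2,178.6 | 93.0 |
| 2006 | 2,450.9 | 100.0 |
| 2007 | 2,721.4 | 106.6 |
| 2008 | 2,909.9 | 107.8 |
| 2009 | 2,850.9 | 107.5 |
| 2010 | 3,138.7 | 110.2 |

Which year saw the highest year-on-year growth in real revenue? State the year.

2006: real = 2450.9/1.000 = 2450.90; growth vs 2005 (2342.58) = 4.62%.
2007: real = 2721.4/1.066 = 2552.91; growth vs 2006 (2450.90) = 4.16%.
2008: real = 2909.9/1.078 = 2699.35; growth vs 2007 (2552.91) = 5.74%.
2009: real = 2850.9/1.075 = 2652.00; growth vs 2008 (2699.35) = -1.75%.
2010: real = 3138.7/1.102 = 2848.19; growth vs 2009 (2652.00) = 7.40%.

2010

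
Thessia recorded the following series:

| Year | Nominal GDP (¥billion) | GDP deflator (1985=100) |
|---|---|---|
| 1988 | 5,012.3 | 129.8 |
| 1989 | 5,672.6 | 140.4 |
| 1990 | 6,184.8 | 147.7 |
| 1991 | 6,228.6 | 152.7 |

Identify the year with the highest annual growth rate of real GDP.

1989

1989: real = 5672.6/1.404 = 4040.31; growth vs 1988 (3861.56) = 4.63%.
1990: real = 6184.8/1.477 = 4187.41; growth vs 1989 (4040.31) = 3.64%.
1991: real = 6228.6/1.527 = 4078.98; growth vs 1990 (4187.41) = -2.59%.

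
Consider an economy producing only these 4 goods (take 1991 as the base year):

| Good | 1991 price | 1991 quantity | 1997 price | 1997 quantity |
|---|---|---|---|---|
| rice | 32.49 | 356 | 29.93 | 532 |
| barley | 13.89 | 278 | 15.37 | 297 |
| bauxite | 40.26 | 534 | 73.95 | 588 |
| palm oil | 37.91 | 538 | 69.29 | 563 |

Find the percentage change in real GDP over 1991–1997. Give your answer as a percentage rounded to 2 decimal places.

Real GDP 1991 = Nominal GDP 1991 = 32.49·356 + 13.89·278 + 40.26·534 + 37.91·538 = 57322.28.
Real GDP 1997 (at 1991 prices) = 32.49·532 + 13.89·297 + 40.26·588 + 37.91·563 = 66426.22.
Real growth = 66426.22/57322.28 − 1 = 0.1588.

15.88%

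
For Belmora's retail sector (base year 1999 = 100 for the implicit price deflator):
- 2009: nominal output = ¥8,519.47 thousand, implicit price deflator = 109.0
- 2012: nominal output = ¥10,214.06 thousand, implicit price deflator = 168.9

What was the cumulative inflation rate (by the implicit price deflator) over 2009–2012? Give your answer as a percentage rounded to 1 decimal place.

55.0%

Price-level change = 168.9 / 109.0 − 1 = 0.5495.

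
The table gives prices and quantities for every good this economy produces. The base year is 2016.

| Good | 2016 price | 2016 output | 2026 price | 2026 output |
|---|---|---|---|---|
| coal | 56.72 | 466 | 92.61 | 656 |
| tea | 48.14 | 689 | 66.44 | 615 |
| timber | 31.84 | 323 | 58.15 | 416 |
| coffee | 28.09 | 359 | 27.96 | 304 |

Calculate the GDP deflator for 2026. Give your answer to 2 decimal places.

151.58

Nominal GDP 2026 = 92.61·656 + 66.44·615 + 58.15·416 + 27.96·304 = 134303.00.
Real GDP 2026 (at 2016 prices) = 56.72·656 + 48.14·615 + 31.84·416 + 28.09·304 = 88599.22.
Deflator = Nominal/Real × 100 = 134303.00/88599.22 × 100 = 151.585.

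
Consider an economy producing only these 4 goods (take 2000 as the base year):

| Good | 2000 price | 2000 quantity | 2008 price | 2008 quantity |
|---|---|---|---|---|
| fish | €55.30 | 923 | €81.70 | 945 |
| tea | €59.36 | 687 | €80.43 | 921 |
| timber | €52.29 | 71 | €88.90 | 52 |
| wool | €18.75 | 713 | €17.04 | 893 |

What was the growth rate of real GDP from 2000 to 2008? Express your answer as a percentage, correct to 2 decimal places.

16.06%

Real GDP 2000 = Nominal GDP 2000 = 55.30·923 + 59.36·687 + 52.29·71 + 18.75·713 = 108903.56.
Real GDP 2008 (at 2000 prices) = 55.30·945 + 59.36·921 + 52.29·52 + 18.75·893 = 126391.89.
Real growth = 126391.89/108903.56 − 1 = 0.1606.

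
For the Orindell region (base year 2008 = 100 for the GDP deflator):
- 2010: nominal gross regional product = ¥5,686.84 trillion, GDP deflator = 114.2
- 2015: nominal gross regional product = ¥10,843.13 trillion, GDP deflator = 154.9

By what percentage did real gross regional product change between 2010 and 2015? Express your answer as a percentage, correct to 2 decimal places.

40.57%

Deflate each year: 2010 → 5686.84/1.142 = 4979.72; 2015 → 10843.13/1.549 = 7000.08.
So real gross regional product changed by 7000.08/4979.72 − 1 = 0.4057, i.e. 40.57%.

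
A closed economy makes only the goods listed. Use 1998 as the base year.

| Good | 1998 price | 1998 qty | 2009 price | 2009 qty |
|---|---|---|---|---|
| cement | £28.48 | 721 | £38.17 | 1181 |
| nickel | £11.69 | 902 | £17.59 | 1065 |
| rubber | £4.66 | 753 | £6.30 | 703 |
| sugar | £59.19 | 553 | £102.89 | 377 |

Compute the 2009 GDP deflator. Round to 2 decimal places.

Nominal GDP 2009 = 38.17·1181 + 17.59·1065 + 6.30·703 + 102.89·377 = 107030.55.
Real GDP 2009 (at 1998 prices) = 28.48·1181 + 11.69·1065 + 4.66·703 + 59.19·377 = 71675.34.
Deflator = Nominal/Real × 100 = 107030.55/71675.34 × 100 = 149.327.

149.33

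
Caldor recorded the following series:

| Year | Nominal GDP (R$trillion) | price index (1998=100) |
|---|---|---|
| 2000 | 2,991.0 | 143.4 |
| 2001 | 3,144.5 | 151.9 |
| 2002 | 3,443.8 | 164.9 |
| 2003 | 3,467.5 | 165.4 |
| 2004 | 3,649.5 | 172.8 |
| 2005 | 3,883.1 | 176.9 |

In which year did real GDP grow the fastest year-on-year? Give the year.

2005

2001: real = 3144.5/1.519 = 2070.11; growth vs 2000 (2085.77) = -0.75%.
2002: real = 3443.8/1.649 = 2088.42; growth vs 2001 (2070.11) = 0.88%.
2003: real = 3467.5/1.654 = 2096.43; growth vs 2002 (2088.42) = 0.38%.
2004: real = 3649.5/1.728 = 2111.98; growth vs 2003 (2096.43) = 0.74%.
2005: real = 3883.1/1.769 = 2195.08; growth vs 2004 (2111.98) = 3.93%.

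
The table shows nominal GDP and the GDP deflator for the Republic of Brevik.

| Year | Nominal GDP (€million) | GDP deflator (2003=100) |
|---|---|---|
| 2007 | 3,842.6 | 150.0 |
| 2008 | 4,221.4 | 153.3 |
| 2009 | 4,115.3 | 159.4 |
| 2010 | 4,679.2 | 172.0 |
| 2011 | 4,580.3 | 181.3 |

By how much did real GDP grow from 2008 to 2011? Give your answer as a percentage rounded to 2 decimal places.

Real GDP 2008 = 4221.4/1.533 = 2753.69.
Real GDP 2011 = 4580.3/1.813 = 2526.37.
Change = 2526.37/2753.69 − 1 = -0.0826.

-8.26%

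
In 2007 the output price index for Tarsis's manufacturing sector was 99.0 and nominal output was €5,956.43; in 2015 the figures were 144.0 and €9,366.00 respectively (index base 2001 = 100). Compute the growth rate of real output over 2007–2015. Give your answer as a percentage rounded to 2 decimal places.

Real output 2007 = 5956.43 / 0.990 = 6016.60.
Real output 2015 = 9366.00 / 1.440 = 6504.17.
Real growth = 6504.17 / 6016.60 − 1 = 0.0810.

8.10%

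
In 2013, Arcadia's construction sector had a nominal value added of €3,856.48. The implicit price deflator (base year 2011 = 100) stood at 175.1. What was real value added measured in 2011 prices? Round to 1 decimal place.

Real value added = Nominal / (implicit price deflator/100) = 3856.48 / 1.751 = 2202.44.

€2,202.4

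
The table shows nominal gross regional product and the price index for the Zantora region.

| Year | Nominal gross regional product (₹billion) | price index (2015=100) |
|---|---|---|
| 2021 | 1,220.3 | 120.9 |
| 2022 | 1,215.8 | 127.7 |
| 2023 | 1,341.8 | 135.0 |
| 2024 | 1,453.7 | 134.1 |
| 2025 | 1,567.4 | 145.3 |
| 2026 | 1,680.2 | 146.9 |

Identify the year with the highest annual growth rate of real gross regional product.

2022: real = 1215.8/1.277 = 952.08; growth vs 2021 (1009.35) = -5.67%.
2023: real = 1341.8/1.350 = 993.93; growth vs 2022 (952.08) = 4.40%.
2024: real = 1453.7/1.341 = 1084.04; growth vs 2023 (993.93) = 9.07%.
2025: real = 1567.4/1.453 = 1078.73; growth vs 2024 (1084.04) = -0.49%.
2026: real = 1680.2/1.469 = 1143.77; growth vs 2025 (1078.73) = 6.03%.

2024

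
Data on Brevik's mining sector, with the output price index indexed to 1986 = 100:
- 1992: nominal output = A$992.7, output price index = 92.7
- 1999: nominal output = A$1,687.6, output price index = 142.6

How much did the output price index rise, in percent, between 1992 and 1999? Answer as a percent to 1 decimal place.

53.8%

Price-level change = 142.6 / 92.7 − 1 = 0.5383.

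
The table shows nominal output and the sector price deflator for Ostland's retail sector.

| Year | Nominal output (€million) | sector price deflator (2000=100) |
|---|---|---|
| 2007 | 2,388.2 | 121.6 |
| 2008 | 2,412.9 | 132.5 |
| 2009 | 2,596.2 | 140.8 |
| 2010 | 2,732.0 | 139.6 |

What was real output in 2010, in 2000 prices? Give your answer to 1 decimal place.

€1,957.0 million

Real output 2010 = 2732.0 / 1.396 = 1957.02.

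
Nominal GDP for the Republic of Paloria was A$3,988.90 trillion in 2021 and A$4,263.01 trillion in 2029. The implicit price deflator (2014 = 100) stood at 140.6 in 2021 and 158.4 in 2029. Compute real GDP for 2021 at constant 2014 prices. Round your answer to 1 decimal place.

A$2,837.1 trillion

Real GDP = Nominal / (implicit price deflator/100) = 3988.90 / 1.406 = 2837.06.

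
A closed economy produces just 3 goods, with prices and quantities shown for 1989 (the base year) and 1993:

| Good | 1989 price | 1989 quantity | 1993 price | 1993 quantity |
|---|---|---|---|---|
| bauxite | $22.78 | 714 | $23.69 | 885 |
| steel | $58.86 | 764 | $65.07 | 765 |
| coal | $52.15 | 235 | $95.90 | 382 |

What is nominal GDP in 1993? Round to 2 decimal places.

$107378.00

Nominal GDP 1993 = Σ (p_1993 × q_1993) = 23.69·885 + 65.07·765 + 95.90·382 = 107378.00.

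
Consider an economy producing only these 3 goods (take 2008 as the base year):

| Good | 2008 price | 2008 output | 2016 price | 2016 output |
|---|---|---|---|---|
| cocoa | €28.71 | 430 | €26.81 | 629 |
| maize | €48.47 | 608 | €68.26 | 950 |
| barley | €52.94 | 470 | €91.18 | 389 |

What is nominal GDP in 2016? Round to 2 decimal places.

€117179.51

Nominal GDP 2016 = Σ (p_2016 × q_2016) = 26.81·629 + 68.26·950 + 91.18·389 = 117179.51.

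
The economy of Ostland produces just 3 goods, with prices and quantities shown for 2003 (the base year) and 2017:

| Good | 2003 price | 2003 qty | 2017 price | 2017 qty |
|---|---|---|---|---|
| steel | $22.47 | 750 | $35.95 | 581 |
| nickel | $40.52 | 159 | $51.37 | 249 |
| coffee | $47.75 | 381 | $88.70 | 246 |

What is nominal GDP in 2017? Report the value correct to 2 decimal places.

Nominal GDP 2017 = Σ (p_2017 × q_2017) = 35.95·581 + 51.37·249 + 88.70·246 = 55498.28.

$55498.28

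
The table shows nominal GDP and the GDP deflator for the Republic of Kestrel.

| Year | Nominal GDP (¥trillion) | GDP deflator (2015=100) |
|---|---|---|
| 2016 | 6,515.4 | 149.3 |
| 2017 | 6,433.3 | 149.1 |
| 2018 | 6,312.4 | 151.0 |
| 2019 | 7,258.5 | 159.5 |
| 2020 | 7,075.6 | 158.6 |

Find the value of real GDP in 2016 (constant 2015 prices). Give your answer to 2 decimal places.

Real GDP 2016 = 6515.4 / 1.493 = 4363.97.

¥4,363.97 trillion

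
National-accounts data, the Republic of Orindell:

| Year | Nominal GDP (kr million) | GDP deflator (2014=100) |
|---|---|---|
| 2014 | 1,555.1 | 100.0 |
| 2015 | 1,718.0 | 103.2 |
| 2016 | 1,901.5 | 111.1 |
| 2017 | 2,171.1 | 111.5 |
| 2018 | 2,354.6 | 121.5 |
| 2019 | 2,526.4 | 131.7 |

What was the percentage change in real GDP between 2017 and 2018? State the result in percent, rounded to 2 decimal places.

-0.47%

Real GDP 2017 = 2171.1/1.115 = 1947.17.
Real GDP 2018 = 2354.6/1.215 = 1937.94.
Change = 1937.94/1947.17 − 1 = -0.0047.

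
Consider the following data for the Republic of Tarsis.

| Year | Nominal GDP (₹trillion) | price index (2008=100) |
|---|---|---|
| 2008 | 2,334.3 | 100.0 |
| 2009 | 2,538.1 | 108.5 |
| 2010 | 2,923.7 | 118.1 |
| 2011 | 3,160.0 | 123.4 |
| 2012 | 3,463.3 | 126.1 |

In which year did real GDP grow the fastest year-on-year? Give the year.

2012

2009: real = 2538.1/1.085 = 2339.26; growth vs 2008 (2334.30) = 0.21%.
2010: real = 2923.7/1.181 = 2475.61; growth vs 2009 (2339.26) = 5.83%.
2011: real = 3160.0/1.234 = 2560.78; growth vs 2010 (2475.61) = 3.44%.
2012: real = 3463.3/1.261 = 2746.47; growth vs 2011 (2560.78) = 7.25%.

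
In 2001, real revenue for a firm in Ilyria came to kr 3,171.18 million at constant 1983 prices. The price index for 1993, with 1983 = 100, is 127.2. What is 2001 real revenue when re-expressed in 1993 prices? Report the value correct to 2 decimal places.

kr 4,033.74 million

Real revenue in 1993 prices = Real revenue in 1983 prices × (P_1993/P_1983) = 3171.18 × 1.272 = 4033.74.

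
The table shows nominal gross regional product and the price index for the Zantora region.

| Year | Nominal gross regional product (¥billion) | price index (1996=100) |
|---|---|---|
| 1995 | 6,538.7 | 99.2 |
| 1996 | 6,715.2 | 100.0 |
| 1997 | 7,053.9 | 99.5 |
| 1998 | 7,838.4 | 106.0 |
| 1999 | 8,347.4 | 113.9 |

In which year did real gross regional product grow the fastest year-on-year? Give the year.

1996: real = 6715.2/1.000 = 6715.20; growth vs 1995 (6591.43) = 1.88%.
1997: real = 7053.9/0.995 = 7089.35; growth vs 1996 (6715.20) = 5.57%.
1998: real = 7838.4/1.060 = 7394.72; growth vs 1997 (7089.35) = 4.31%.
1999: real = 8347.4/1.139 = 7328.71; growth vs 1998 (7394.72) = -0.89%.

1997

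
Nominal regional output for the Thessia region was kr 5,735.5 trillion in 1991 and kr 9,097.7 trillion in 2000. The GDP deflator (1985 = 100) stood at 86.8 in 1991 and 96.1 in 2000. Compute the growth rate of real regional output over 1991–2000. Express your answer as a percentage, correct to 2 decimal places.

Deflate each year: 1991 → 5735.5/0.868 = 6607.72; 2000 → 9097.7/0.961 = 9466.91.
So real regional output changed by 9466.91/6607.72 − 1 = 0.4327, i.e. 43.27%.

43.27%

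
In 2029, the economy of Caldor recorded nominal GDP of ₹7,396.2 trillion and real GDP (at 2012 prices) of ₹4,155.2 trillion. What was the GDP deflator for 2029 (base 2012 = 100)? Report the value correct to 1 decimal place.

GDP deflator = (Nominal / Real) × 100 = 7396.2 / 4155.2 × 100 = 178.00.

178.0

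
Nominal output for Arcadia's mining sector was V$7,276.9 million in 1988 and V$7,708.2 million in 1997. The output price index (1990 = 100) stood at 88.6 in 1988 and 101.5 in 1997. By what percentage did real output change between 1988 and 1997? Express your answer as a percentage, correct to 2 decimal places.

Deflate each year: 1988 → 7276.9/0.886 = 8213.21; 1997 → 7708.2/1.015 = 7594.29.
So real output changed by 7594.29/8213.21 − 1 = -0.0754, i.e. -7.54%.

-7.54%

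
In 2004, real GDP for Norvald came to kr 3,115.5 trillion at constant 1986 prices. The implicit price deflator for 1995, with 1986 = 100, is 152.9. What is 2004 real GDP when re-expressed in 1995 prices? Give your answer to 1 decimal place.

kr 4,763.6 trillion

Real GDP in 1995 prices = Real GDP in 1986 prices × (P_1995/P_1986) = 3115.5 × 1.529 = 4763.60.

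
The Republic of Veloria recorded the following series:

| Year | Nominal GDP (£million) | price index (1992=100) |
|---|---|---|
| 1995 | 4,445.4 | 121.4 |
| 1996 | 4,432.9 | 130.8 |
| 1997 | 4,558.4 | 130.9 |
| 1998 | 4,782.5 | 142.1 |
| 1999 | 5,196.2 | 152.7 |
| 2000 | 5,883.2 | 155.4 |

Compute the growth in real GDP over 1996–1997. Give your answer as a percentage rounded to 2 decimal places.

2.75%

Real GDP 1996 = 4432.9/1.308 = 3389.07.
Real GDP 1997 = 4558.4/1.309 = 3482.35.
Change = 3482.35/3389.07 − 1 = 0.0275.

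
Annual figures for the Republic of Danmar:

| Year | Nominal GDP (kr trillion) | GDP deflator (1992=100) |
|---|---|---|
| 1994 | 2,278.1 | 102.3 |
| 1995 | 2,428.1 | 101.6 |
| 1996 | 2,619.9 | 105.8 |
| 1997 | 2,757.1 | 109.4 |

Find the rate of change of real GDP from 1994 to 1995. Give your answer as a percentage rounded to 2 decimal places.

Real GDP 1994 = 2278.1/1.023 = 2226.88.
Real GDP 1995 = 2428.1/1.016 = 2389.86.
Change = 2389.86/2226.88 − 1 = 0.0732.

7.32%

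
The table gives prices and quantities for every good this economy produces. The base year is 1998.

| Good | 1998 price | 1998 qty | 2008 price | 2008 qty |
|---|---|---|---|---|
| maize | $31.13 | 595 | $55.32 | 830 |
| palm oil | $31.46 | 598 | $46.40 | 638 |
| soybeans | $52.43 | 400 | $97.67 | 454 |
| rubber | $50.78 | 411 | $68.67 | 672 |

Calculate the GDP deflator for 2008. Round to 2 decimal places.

159.87

Nominal GDP 2008 = 55.32·830 + 46.40·638 + 97.67·454 + 68.67·672 = 166007.22.
Real GDP 2008 (at 1998 prices) = 31.13·830 + 31.46·638 + 52.43·454 + 50.78·672 = 103836.76.
Deflator = Nominal/Real × 100 = 166007.22/103836.76 × 100 = 159.873.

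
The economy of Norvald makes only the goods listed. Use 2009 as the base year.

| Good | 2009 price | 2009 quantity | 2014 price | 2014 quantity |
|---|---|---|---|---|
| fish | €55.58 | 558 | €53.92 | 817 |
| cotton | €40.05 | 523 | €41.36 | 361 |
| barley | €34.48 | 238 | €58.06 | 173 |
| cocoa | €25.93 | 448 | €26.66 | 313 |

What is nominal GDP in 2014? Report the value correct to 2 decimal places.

€77372.56

Nominal GDP 2014 = Σ (p_2014 × q_2014) = 53.92·817 + 41.36·361 + 58.06·173 + 26.66·313 = 77372.56.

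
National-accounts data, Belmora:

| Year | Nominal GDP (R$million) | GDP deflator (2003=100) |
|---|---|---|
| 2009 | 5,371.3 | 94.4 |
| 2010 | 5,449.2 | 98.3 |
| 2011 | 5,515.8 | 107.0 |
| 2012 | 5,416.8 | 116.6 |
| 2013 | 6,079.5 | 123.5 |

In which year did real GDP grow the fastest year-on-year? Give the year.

2013

2010: real = 5449.2/0.983 = 5543.44; growth vs 2009 (5689.94) = -2.57%.
2011: real = 5515.8/1.070 = 5154.95; growth vs 2010 (5543.44) = -7.01%.
2012: real = 5416.8/1.166 = 4645.63; growth vs 2011 (5154.95) = -9.88%.
2013: real = 6079.5/1.235 = 4922.67; growth vs 2012 (4645.63) = 5.96%.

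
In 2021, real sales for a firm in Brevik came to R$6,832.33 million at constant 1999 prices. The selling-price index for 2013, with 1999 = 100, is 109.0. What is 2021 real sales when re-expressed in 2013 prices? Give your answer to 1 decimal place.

R$7,447.2 million

Real sales in 2013 prices = Real sales in 1999 prices × (P_2013/P_1999) = 6832.33 × 1.090 = 7447.24.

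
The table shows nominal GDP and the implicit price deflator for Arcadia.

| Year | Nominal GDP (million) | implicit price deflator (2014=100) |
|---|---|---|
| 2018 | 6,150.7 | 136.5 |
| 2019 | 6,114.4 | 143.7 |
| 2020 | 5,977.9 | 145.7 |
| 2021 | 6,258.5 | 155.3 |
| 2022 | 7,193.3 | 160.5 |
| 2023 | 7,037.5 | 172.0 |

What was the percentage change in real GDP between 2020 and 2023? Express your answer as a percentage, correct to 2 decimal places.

-0.28%

Real GDP 2020 = 5977.9/1.457 = 4102.88.
Real GDP 2023 = 7037.5/1.720 = 4091.57.
Change = 4091.57/4102.88 − 1 = -0.0028.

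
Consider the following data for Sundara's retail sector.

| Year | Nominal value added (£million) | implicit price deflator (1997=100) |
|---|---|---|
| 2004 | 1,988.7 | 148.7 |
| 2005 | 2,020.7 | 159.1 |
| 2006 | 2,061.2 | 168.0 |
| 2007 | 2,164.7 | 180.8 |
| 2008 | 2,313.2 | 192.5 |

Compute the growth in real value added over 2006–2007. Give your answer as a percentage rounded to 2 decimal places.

Real value added 2006 = 2061.2/1.680 = 1226.90.
Real value added 2007 = 2164.7/1.808 = 1197.29.
Change = 1197.29/1226.90 − 1 = -0.0241.

-2.41%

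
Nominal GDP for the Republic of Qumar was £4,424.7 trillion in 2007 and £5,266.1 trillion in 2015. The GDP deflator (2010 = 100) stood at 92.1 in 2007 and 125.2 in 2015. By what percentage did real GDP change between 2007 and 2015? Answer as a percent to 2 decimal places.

-12.45%

Deflate each year: 2007 → 4424.7/0.921 = 4804.23; 2015 → 5266.1/1.252 = 4206.15.
So real GDP changed by 4206.15/4804.23 − 1 = -0.1245, i.e. -12.45%.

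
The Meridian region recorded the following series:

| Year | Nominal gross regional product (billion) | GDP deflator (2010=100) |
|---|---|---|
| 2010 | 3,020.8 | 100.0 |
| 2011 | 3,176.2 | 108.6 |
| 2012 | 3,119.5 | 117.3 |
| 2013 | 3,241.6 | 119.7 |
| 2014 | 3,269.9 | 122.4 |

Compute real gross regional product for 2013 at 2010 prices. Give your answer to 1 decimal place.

2,708.1 billion

Real gross regional product 2013 = 3241.6 / 1.197 = 2708.10.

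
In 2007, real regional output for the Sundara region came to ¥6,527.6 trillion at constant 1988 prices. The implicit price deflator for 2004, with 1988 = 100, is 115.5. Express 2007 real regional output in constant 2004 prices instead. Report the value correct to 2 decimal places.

¥7,539.38 trillion

Real regional output in 2004 prices = Real regional output in 1988 prices × (P_2004/P_1988) = 6527.6 × 1.155 = 7539.38.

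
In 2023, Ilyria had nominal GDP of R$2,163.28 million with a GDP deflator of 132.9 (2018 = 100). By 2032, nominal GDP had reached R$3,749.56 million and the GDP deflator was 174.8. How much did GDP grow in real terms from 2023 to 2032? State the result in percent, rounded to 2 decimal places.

31.78%

Real GDP 2023 = 2163.28 / 1.329 = 1627.75.
Real GDP 2032 = 3749.56 / 1.748 = 2145.06.
Real growth = 2145.06 / 1627.75 − 1 = 0.3178.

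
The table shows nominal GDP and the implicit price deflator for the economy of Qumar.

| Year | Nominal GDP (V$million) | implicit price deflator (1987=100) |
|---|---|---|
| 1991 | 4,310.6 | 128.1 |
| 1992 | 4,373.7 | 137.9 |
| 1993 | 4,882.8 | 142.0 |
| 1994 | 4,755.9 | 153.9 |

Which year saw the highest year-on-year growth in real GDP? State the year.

1992: real = 4373.7/1.379 = 3171.65; growth vs 1991 (3365.03) = -5.75%.
1993: real = 4882.8/1.420 = 3438.59; growth vs 1992 (3171.65) = 8.42%.
1994: real = 4755.9/1.539 = 3090.25; growth vs 1993 (3438.59) = -10.13%.

1993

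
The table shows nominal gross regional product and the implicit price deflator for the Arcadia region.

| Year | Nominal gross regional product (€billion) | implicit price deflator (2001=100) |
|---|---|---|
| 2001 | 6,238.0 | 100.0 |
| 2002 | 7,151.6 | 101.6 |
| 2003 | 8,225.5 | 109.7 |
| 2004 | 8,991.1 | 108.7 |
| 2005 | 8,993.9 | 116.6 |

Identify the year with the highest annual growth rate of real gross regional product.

2002: real = 7151.6/1.016 = 7038.98; growth vs 2001 (6238.00) = 12.84%.
2003: real = 8225.5/1.097 = 7498.18; growth vs 2002 (7038.98) = 6.52%.
2004: real = 8991.1/1.087 = 8271.48; growth vs 2003 (7498.18) = 10.31%.
2005: real = 8993.9/1.166 = 7713.46; growth vs 2004 (8271.48) = -6.75%.

2002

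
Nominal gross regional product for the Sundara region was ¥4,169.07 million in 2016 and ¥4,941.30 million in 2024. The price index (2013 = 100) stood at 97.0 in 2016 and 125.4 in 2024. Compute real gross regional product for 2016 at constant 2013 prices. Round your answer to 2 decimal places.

Real gross regional product = Nominal / (price index/100) = 4169.07 / 0.970 = 4298.01.

¥4,298.01 million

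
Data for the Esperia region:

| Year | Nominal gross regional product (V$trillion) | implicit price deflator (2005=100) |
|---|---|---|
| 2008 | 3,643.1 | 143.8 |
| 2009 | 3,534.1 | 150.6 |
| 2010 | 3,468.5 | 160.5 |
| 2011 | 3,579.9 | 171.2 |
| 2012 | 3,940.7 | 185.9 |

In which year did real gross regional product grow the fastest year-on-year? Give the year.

2012

2009: real = 3534.1/1.506 = 2346.68; growth vs 2008 (2533.45) = -7.37%.
2010: real = 3468.5/1.605 = 2161.06; growth vs 2009 (2346.68) = -7.91%.
2011: real = 3579.9/1.712 = 2091.06; growth vs 2010 (2161.06) = -3.24%.
2012: real = 3940.7/1.859 = 2119.80; growth vs 2011 (2091.06) = 1.37%.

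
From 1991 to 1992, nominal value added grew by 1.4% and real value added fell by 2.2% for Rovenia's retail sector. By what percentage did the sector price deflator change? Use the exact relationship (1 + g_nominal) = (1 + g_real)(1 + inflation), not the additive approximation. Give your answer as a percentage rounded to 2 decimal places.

(1 + g_nom) = (1 + g_real)(1 + π), so π = 1.0140 / 0.9780 − 1 = 0.03681.

3.68%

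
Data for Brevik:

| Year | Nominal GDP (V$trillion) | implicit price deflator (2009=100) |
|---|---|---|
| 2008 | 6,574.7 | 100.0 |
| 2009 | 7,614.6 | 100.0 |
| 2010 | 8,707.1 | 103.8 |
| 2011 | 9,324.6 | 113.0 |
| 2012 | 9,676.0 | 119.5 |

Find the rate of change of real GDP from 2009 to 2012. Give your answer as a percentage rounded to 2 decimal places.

6.34%

Real GDP 2009 = 7614.6/1.000 = 7614.60.
Real GDP 2012 = 9676.0/1.195 = 8097.07.
Change = 8097.07/7614.60 − 1 = 0.0634.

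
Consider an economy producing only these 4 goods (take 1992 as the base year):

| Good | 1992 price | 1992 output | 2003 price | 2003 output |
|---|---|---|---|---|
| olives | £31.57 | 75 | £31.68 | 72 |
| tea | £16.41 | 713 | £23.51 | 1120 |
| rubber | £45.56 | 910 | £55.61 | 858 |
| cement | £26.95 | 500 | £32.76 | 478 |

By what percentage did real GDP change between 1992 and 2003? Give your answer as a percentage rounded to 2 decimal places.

5.25%

Real GDP 1992 = Nominal GDP 1992 = 31.57·75 + 16.41·713 + 45.56·910 + 26.95·500 = 69002.68.
Real GDP 2003 (at 1992 prices) = 31.57·72 + 16.41·1120 + 45.56·858 + 26.95·478 = 72624.82.
Real growth = 72624.82/69002.68 − 1 = 0.0525.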